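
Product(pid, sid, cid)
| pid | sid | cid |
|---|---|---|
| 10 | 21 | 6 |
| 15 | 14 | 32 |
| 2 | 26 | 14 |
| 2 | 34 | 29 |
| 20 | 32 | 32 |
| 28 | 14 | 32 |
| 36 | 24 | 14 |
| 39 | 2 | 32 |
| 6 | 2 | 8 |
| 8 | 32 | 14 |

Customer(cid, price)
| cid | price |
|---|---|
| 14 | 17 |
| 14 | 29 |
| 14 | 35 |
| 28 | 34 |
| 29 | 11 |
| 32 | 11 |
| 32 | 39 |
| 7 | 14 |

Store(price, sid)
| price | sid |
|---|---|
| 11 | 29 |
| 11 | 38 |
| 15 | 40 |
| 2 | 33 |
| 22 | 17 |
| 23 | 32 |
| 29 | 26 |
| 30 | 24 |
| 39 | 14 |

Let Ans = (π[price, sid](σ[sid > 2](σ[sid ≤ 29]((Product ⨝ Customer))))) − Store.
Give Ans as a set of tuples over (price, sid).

{(11, 14), (17, 24), (17, 26), (29, 24), (35, 24), (35, 26)}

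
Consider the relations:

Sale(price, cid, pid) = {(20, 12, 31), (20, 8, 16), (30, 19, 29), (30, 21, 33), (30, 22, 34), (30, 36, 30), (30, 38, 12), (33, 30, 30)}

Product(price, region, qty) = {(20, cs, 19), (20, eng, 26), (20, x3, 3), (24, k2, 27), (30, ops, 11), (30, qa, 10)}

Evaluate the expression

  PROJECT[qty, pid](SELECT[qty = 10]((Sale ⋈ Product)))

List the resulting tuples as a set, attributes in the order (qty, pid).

Sale ⋈ Product (natural join on price): {(20, 12, 31, cs, 19), (20, 12, 31, eng, 26), (20, 12, 31, x3, 3), (20, 8, 16, cs, 19), (20, 8, 16, eng, 26), (20, 8, 16, x3, 3), (30, 19, 29, ops, 11), (30, 19, 29, qa, 10), (30, 21, 33, ops, 11), (30, 21, 33, qa, 10), (30, 22, 34, ops, 11), (30, 22, 34, qa, 10), (30, 36, 30, ops, 11), (30, 36, 30, qa, 10), (30, 38, 12, ops, 11), (30, 38, 12, qa, 10)}
Apply σ_{qty = 10}; surviving tuples: {(30, 19, 29, qa, 10), (30, 21, 33, qa, 10), (30, 22, 34, qa, 10), (30, 36, 30, qa, 10), (30, 38, 12, qa, 10)}
Keep only column(s) qty, pid: {(10, 12), (10, 29), (10, 30), (10, 33), (10, 34)}

{(10, 12), (10, 29), (10, 30), (10, 33), (10, 34)}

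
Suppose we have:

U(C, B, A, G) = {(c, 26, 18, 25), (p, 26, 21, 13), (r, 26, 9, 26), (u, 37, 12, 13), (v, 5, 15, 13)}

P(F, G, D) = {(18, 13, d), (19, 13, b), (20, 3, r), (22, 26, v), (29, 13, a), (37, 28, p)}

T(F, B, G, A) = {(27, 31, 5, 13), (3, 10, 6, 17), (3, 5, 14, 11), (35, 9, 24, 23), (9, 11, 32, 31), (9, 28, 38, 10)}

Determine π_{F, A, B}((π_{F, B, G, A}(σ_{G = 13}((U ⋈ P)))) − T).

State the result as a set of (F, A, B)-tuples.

Natural join on G: {(p, 26, 21, 13, 18, d), (p, 26, 21, 13, 19, b), (p, 26, 21, 13, 29, a), (r, 26, 9, 26, 22, v), (u, 37, 12, 13, 18, d), (u, 37, 12, 13, 19, b), (u, 37, 12, 13, 29, a), (v, 5, 15, 13, 18, d), (v, 5, 15, 13, 19, b), (v, 5, 15, 13, 29, a)}
σ[G = 13]: keep tuples satisfying G = 13 → {(p, 26, 21, 13, 18, d), (p, 26, 21, 13, 19, b), (p, 26, 21, 13, 29, a), (u, 37, 12, 13, 18, d), (u, 37, 12, 13, 19, b), (u, 37, 12, 13, 29, a), (v, 5, 15, 13, 18, d), (v, 5, 15, 13, 19, b), (v, 5, 15, 13, 29, a)}
Keep only column(s) F, B, G, A: {(18, 26, 13, 21), (18, 37, 13, 12), (18, 5, 13, 15), (19, 26, 13, 21), (19, 37, 13, 12), (19, 5, 13, 15), (29, 26, 13, 21), (29, 37, 13, 12), (29, 5, 13, 15)}
Taking the difference: {(18, 26, 13, 21), (18, 37, 13, 12), (18, 5, 13, 15), (19, 26, 13, 21), (19, 37, 13, 12), (19, 5, 13, 15), (29, 26, 13, 21), (29, 37, 13, 12), (29, 5, 13, 15)}
Keep only column(s) F, A, B: {(18, 12, 37), (18, 15, 5), (18, 21, 26), (19, 12, 37), (19, 15, 5), (19, 21, 26), (29, 12, 37), (29, 15, 5), (29, 21, 26)}

{(18, 12, 37), (18, 15, 5), (18, 21, 26), (19, 12, 37), (19, 15, 5), (19, 21, 26), (29, 12, 37), (29, 15, 5), (29, 21, 26)}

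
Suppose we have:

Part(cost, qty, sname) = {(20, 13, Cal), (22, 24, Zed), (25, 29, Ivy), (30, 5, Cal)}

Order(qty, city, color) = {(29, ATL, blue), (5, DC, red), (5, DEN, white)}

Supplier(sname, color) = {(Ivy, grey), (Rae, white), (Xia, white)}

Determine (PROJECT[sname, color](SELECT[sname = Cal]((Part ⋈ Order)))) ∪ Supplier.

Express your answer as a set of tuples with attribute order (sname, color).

Part ⋈ Order (natural join on qty): {(25, 29, Ivy, ATL, blue), (30, 5, Cal, DC, red), (30, 5, Cal, DEN, white)}
Selection sname = Cal: {(30, 5, Cal, DC, red), (30, 5, Cal, DEN, white)}
Projecting to sname, color: {(Cal, red), (Cal, white)}
Set union of the two operands is {(Cal, red), (Cal, white), (Ivy, grey), (Rae, white), (Xia, white)}.

{(Cal, red), (Cal, white), (Ivy, grey), (Rae, white), (Xia, white)}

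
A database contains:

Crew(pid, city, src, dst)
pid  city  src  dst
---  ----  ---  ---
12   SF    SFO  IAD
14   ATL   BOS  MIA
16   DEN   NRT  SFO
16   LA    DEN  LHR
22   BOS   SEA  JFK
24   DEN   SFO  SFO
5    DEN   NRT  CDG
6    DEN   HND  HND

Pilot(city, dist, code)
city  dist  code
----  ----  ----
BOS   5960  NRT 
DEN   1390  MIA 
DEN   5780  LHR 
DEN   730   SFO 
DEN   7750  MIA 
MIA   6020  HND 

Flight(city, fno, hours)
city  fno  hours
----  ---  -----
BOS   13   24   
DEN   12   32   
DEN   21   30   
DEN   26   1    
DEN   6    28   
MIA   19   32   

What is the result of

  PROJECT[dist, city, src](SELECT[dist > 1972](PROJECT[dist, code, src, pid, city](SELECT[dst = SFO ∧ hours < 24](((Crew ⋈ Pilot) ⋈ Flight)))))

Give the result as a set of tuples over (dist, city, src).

Natural join on city: {(16, DEN, NRT, SFO, 1390, MIA), (16, DEN, NRT, SFO, 5780, LHR), (16, DEN, NRT, SFO, 730, SFO), (16, DEN, NRT, SFO, 7750, MIA), (22, BOS, SEA, JFK, 5960, NRT), (24, DEN, SFO, SFO, 1390, MIA), (24, DEN, SFO, SFO, 5780, LHR), (24, DEN, SFO, SFO, 730, SFO), (24, DEN, SFO, SFO, 7750, MIA), (5, DEN, NRT, CDG, 1390, MIA), (5, DEN, NRT, CDG, 5780, LHR), (5, DEN, NRT, CDG, 730, SFO), (5, DEN, NRT, CDG, 7750, MIA), (6, DEN, HND, HND, 1390, MIA), (6, DEN, HND, HND, 5780, LHR), (6, DEN, HND, HND, 730, SFO), (6, DEN, HND, HND, 7750, MIA)}
Natural join on city: {(16, DEN, NRT, SFO, 1390, MIA, 12, 32), (16, DEN, NRT, SFO, 1390, MIA, 21, 30), (16, DEN, NRT, SFO, 1390, MIA, 26, 1), (16, DEN, NRT, SFO, 1390, MIA, 6, 28), (16, DEN, NRT, SFO, 5780, LHR, 12, 32), (16, DEN, NRT, SFO, 5780, LHR, 21, 30), (16, DEN, NRT, SFO, 5780, LHR, 26, 1), (16, DEN, NRT, SFO, 5780, LHR, 6, 28), (16, DEN, NRT, SFO, 730, SFO, 12, 32), (16, DEN, NRT, SFO, 730, SFO, 21, 30), (16, DEN, NRT, SFO, 730, SFO, 26, 1), (16, DEN, NRT, SFO, 730, SFO, 6, 28), (16, DEN, NRT, SFO, 7750, MIA, 12, 32), (16, DEN, NRT, SFO, 7750, MIA, 21, 30), (16, DEN, NRT, SFO, 7750, MIA, 26, 1), (16, DEN, NRT, SFO, 7750, MIA, 6, 28), (22, BOS, SEA, JFK, 5960, NRT, 13, 24), (24, DEN, SFO, SFO, 1390, MIA, 12, 32), (24, DEN, SFO, SFO, 1390, MIA, 21, 30), (24, DEN, SFO, SFO, 1390, MIA, 26, 1), (24, DEN, SFO, SFO, 1390, MIA, 6, 28), (24, DEN, SFO, SFO, 5780, LHR, 12, 32), (24, DEN, SFO, SFO, 5780, LHR, 21, 30), (24, DEN, SFO, SFO, 5780, LHR, 26, 1), (24, DEN, SFO, SFO, 5780, LHR, 6, 28), (24, DEN, SFO, SFO, 730, SFO, 12, 32), (24, DEN, SFO, SFO, 730, SFO, 21, 30), (24, DEN, SFO, SFO, 730, SFO, 26, 1), (24, DEN, SFO, SFO, 730, SFO, 6, 28), (24, DEN, SFO, SFO, 7750, MIA, 12, 32), (24, DEN, SFO, SFO, 7750, MIA, 21, 30), (24, DEN, SFO, SFO, 7750, MIA, 26, 1), (24, DEN, SFO, SFO, 7750, MIA, 6, 28), (5, DEN, NRT, CDG, 1390, MIA, 12, 32), (5, DEN, NRT, CDG, 1390, MIA, 21, 30), (5, DEN, NRT, CDG, 1390, MIA, 26, 1), (5, DEN, NRT, CDG, 1390, MIA, 6, 28), (5, DEN, NRT, CDG, 5780, LHR, 12, 32), (5, DEN, NRT, CDG, 5780, LHR, 21, 30), (5, DEN, NRT, CDG, 5780, LHR, 26, 1), (5, DEN, NRT, CDG, 5780, LHR, 6, 28), (5, DEN, NRT, CDG, 730, SFO, 12, 32), (5, DEN, NRT, CDG, 730, SFO, 21, 30), (5, DEN, NRT, CDG, 730, SFO, 26, 1), (5, DEN, NRT, CDG, 730, SFO, 6, 28), (5, DEN, NRT, CDG, 7750, MIA, 12, 32), (5, DEN, NRT, CDG, 7750, MIA, 21, 30), (5, DEN, NRT, CDG, 7750, MIA, 26, 1), (5, DEN, NRT, CDG, 7750, MIA, 6, 28), (6, DEN, HND, HND, 1390, MIA, 12, 32), (6, DEN, HND, HND, 1390, MIA, 21, 30), (6, DEN, HND, HND, 1390, MIA, 26, 1), (6, DEN, HND, HND, 1390, MIA, 6, 28), (6, DEN, HND, HND, 5780, LHR, 12, 32), (6, DEN, HND, HND, 5780, LHR, 21, 30), (6, DEN, HND, HND, 5780, LHR, 26, 1), (6, DEN, HND, HND, 5780, LHR, 6, 28), (6, DEN, HND, HND, 730, SFO, 12, 32), (6, DEN, HND, HND, 730, SFO, 21, 30), (6, DEN, HND, HND, 730, SFO, 26, 1), (6, DEN, HND, HND, 730, SFO, 6, 28), (6, DEN, HND, HND, 7750, MIA, 12, 32), (6, DEN, HND, HND, 7750, MIA, 21, 30), (6, DEN, HND, HND, 7750, MIA, 26, 1), (6, DEN, HND, HND, 7750, MIA, 6, 28)}
σ[dst = SFO ∧ hours < 24]: keep tuples satisfying dst = SFO ∧ hours < 24 → {(16, DEN, NRT, SFO, 1390, MIA, 26, 1), (16, DEN, NRT, SFO, 5780, LHR, 26, 1), (16, DEN, NRT, SFO, 730, SFO, 26, 1), (16, DEN, NRT, SFO, 7750, MIA, 26, 1), (24, DEN, SFO, SFO, 1390, MIA, 26, 1), (24, DEN, SFO, SFO, 5780, LHR, 26, 1), (24, DEN, SFO, SFO, 730, SFO, 26, 1), (24, DEN, SFO, SFO, 7750, MIA, 26, 1)}
π_{dist, code, src, pid, city} gives {(1390, MIA, NRT, 16, DEN), (1390, MIA, SFO, 24, DEN), (5780, LHR, NRT, 16, DEN), (5780, LHR, SFO, 24, DEN), (730, SFO, NRT, 16, DEN), (730, SFO, SFO, 24, DEN), (7750, MIA, NRT, 16, DEN), (7750, MIA, SFO, 24, DEN)}.
σ[dist > 1972]: keep tuples satisfying dist > 1972 → {(5780, LHR, NRT, 16, DEN), (5780, LHR, SFO, 24, DEN), (7750, MIA, NRT, 16, DEN), (7750, MIA, SFO, 24, DEN)}
π_{dist, city, src} gives {(5780, DEN, NRT), (5780, DEN, SFO), (7750, DEN, NRT), (7750, DEN, SFO)}.

{(5780, DEN, NRT), (5780, DEN, SFO), (7750, DEN, NRT), (7750, DEN, SFO)}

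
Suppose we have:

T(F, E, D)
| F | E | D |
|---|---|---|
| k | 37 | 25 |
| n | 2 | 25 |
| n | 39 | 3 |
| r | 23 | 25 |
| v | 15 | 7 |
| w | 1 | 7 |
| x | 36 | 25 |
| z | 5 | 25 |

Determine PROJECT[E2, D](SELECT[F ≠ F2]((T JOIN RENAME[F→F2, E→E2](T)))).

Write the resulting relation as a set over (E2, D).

{(1, 7), (15, 7), (2, 25), (23, 25), (36, 25), (37, 25), (5, 25)}

ρ[F→F2, E→E2]: schema becomes (F2, E2, D); tuples unchanged.
T ⋈ RENAME[F→F2, E→E2](T) (natural join on D): {(k, 37, 25, k, 37), (k, 37, 25, n, 2), (k, 37, 25, r, 23), (k, 37, 25, x, 36), (k, 37, 25, z, 5), (n, 2, 25, k, 37), (n, 2, 25, n, 2), (n, 2, 25, r, 23), (n, 2, 25, x, 36), (n, 2, 25, z, 5), (n, 39, 3, n, 39), (r, 23, 25, k, 37), (r, 23, 25, n, 2), (r, 23, 25, r, 23), (r, 23, 25, x, 36), (r, 23, 25, z, 5), (v, 15, 7, v, 15), (v, 15, 7, w, 1), (w, 1, 7, v, 15), (w, 1, 7, w, 1), (x, 36, 25, k, 37), (x, 36, 25, n, 2), (x, 36, 25, r, 23), (x, 36, 25, x, 36), (x, 36, 25, z, 5), (z, 5, 25, k, 37), (z, 5, 25, n, 2), (z, 5, 25, r, 23), (z, 5, 25, x, 36), (z, 5, 25, z, 5)}
Filtering on F ≠ F2 leaves {(k, 37, 25, n, 2), (k, 37, 25, r, 23), (k, 37, 25, x, 36), (k, 37, 25, z, 5), (n, 2, 25, k, 37), (n, 2, 25, r, 23), (n, 2, 25, x, 36), (n, 2, 25, z, 5), (r, 23, 25, k, 37), (r, 23, 25, n, 2), (r, 23, 25, x, 36), (r, 23, 25, z, 5), (v, 15, 7, w, 1), (w, 1, 7, v, 15), (x, 36, 25, k, 37), (x, 36, 25, n, 2), (x, 36, 25, r, 23), (x, 36, 25, z, 5), (z, 5, 25, k, 37), (z, 5, 25, n, 2), (z, 5, 25, r, 23), (z, 5, 25, x, 36)}.
Projecting to E2, D (15 duplicate(s) eliminated): {(1, 7), (15, 7), (2, 25), (23, 25), (36, 25), (37, 25), (5, 25)}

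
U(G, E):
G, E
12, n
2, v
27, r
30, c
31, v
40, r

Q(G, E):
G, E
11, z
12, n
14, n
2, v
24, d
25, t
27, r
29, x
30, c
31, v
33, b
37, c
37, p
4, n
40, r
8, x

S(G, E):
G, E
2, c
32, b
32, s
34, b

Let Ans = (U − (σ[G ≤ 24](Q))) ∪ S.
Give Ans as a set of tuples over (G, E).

{(2, c), (27, r), (30, c), (31, v), (32, b), (32, s), (34, b), (40, r)}

Apply σ_{G ≤ 24}; surviving tuples: {(11, z), (12, n), (14, n), (2, v), (24, d), (4, n), (8, x)}
Taking the difference: {(27, r), (30, c), (31, v), (40, r)}
Taking the union: {(2, c), (27, r), (30, c), (31, v), (32, b), (32, s), (34, b), (40, r)}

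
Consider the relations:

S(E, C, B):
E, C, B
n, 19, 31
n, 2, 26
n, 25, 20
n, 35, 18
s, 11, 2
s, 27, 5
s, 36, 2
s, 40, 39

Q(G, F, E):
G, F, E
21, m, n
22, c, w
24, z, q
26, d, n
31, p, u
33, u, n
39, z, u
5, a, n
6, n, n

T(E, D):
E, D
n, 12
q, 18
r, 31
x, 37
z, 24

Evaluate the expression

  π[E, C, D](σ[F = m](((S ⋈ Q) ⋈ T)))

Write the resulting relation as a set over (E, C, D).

{(n, 19, 12), (n, 2, 12), (n, 25, 12), (n, 35, 12)}

Joining S and Q on E yields {(n, 19, 31, 21, m), (n, 19, 31, 26, d), (n, 19, 31, 33, u), (n, 19, 31, 5, a), (n, 19, 31, 6, n), (n, 2, 26, 21, m), (n, 2, 26, 26, d), (n, 2, 26, 33, u), (n, 2, 26, 5, a), (n, 2, 26, 6, n), (n, 25, 20, 21, m), (n, 25, 20, 26, d), (n, 25, 20, 33, u), (n, 25, 20, 5, a), (n, 25, 20, 6, n), (n, 35, 18, 21, m), (n, 35, 18, 26, d), (n, 35, 18, 33, u), (n, 35, 18, 5, a), (n, 35, 18, 6, n)}.
Joining (S ⋈ Q) and T on E yields {(n, 19, 31, 21, m, 12), (n, 19, 31, 26, d, 12), (n, 19, 31, 33, u, 12), (n, 19, 31, 5, a, 12), (n, 19, 31, 6, n, 12), (n, 2, 26, 21, m, 12), (n, 2, 26, 26, d, 12), (n, 2, 26, 33, u, 12), (n, 2, 26, 5, a, 12), (n, 2, 26, 6, n, 12), (n, 25, 20, 21, m, 12), (n, 25, 20, 26, d, 12), (n, 25, 20, 33, u, 12), (n, 25, 20, 5, a, 12), (n, 25, 20, 6, n, 12), (n, 35, 18, 21, m, 12), (n, 35, 18, 26, d, 12), (n, 35, 18, 33, u, 12), (n, 35, 18, 5, a, 12), (n, 35, 18, 6, n, 12)}.
Selection F = m: {(n, 19, 31, 21, m, 12), (n, 2, 26, 21, m, 12), (n, 25, 20, 21, m, 12), (n, 35, 18, 21, m, 12)}
Keep only column(s) E, C, D: {(n, 19, 12), (n, 2, 12), (n, 25, 12), (n, 35, 12)}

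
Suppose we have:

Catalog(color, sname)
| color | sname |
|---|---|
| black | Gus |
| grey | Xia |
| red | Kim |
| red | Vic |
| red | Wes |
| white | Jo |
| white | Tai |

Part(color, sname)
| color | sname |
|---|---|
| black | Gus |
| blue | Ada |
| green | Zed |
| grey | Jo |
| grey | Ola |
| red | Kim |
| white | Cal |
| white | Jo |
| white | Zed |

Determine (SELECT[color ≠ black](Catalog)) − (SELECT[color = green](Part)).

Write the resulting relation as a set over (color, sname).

{(grey, Xia), (red, Kim), (red, Vic), (red, Wes), (white, Jo), (white, Tai)}

Selection color ≠ black: {(grey, Xia), (red, Kim), (red, Vic), (red, Wes), (white, Jo), (white, Tai)}
Selection color = green: {(green, Zed)}
Set difference of the two operands is {(grey, Xia), (red, Kim), (red, Vic), (red, Wes), (white, Jo), (white, Tai)}.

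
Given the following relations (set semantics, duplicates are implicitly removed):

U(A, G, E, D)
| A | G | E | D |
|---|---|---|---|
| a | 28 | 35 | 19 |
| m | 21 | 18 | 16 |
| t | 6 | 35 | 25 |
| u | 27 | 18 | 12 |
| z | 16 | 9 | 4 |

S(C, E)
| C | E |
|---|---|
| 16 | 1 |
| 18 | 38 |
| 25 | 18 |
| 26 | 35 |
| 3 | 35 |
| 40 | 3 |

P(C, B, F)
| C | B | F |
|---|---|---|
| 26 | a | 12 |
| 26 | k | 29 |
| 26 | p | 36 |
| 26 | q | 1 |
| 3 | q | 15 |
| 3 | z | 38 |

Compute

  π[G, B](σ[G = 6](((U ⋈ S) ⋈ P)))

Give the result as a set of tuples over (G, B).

Joining U and S on E yields {(a, 28, 35, 19, 26), (a, 28, 35, 19, 3), (m, 21, 18, 16, 25), (t, 6, 35, 25, 26), (t, 6, 35, 25, 3), (u, 27, 18, 12, 25)}.
Joining (U ⋈ S) and P on C yields {(a, 28, 35, 19, 26, a, 12), (a, 28, 35, 19, 26, k, 29), (a, 28, 35, 19, 26, p, 36), (a, 28, 35, 19, 26, q, 1), (a, 28, 35, 19, 3, q, 15), (a, 28, 35, 19, 3, z, 38), (t, 6, 35, 25, 26, a, 12), (t, 6, 35, 25, 26, k, 29), (t, 6, 35, 25, 26, p, 36), (t, 6, 35, 25, 26, q, 1), (t, 6, 35, 25, 3, q, 15), (t, 6, 35, 25, 3, z, 38)}.
Apply σ_{G = 6}; surviving tuples: {(t, 6, 35, 25, 26, a, 12), (t, 6, 35, 25, 26, k, 29), (t, 6, 35, 25, 26, p, 36), (t, 6, 35, 25, 26, q, 1), (t, 6, 35, 25, 3, q, 15), (t, 6, 35, 25, 3, z, 38)}
π_{G, B} gives {(6, a), (6, k), (6, p), (6, q), (6, z)} (1 duplicate(s) eliminated).

{(6, a), (6, k), (6, p), (6, q), (6, z)}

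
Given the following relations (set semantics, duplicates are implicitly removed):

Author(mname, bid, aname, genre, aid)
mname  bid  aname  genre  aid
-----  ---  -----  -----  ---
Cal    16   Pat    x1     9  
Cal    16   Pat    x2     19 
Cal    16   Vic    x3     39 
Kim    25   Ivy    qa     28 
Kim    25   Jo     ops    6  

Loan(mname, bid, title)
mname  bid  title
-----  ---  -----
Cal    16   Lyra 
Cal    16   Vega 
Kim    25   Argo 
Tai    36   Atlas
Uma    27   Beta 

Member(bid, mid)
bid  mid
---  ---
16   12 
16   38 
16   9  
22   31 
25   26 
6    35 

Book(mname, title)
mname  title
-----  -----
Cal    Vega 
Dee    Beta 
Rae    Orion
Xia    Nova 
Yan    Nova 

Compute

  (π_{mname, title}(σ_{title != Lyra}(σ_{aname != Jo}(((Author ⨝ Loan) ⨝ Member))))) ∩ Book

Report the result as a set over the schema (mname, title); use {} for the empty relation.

{(Cal, Vega)}

Author ⋈ Loan (natural join on mname, bid): {(Cal, 16, Pat, x1, 9, Lyra), (Cal, 16, Pat, x1, 9, Vega), (Cal, 16, Pat, x2, 19, Lyra), (Cal, 16, Pat, x2, 19, Vega), (Cal, 16, Vic, x3, 39, Lyra), (Cal, 16, Vic, x3, 39, Vega), (Kim, 25, Ivy, qa, 28, Argo), (Kim, 25, Jo, ops, 6, Argo)}
(Author ⨝ Loan) ⋈ Member (natural join on bid): {(Cal, 16, Pat, x1, 9, Lyra, 12), (Cal, 16, Pat, x1, 9, Lyra, 38), (Cal, 16, Pat, x1, 9, Lyra, 9), (Cal, 16, Pat, x1, 9, Vega, 12), (Cal, 16, Pat, x1, 9, Vega, 38), (Cal, 16, Pat, x1, 9, Vega, 9), (Cal, 16, Pat, x2, 19, Lyra, 12), (Cal, 16, Pat, x2, 19, Lyra, 38), (Cal, 16, Pat, x2, 19, Lyra, 9), (Cal, 16, Pat, x2, 19, Vega, 12), (Cal, 16, Pat, x2, 19, Vega, 38), (Cal, 16, Pat, x2, 19, Vega, 9), (Cal, 16, Vic, x3, 39, Lyra, 12), (Cal, 16, Vic, x3, 39, Lyra, 38), (Cal, 16, Vic, x3, 39, Lyra, 9), (Cal, 16, Vic, x3, 39, Vega, 12), (Cal, 16, Vic, x3, 39, Vega, 38), (Cal, 16, Vic, x3, 39, Vega, 9), (Kim, 25, Ivy, qa, 28, Argo, 26), (Kim, 25, Jo, ops, 6, Argo, 26)}
Selection aname != Jo: {(Cal, 16, Pat, x1, 9, Lyra, 12), (Cal, 16, Pat, x1, 9, Lyra, 38), (Cal, 16, Pat, x1, 9, Lyra, 9), (Cal, 16, Pat, x1, 9, Vega, 12), (Cal, 16, Pat, x1, 9, Vega, 38), (Cal, 16, Pat, x1, 9, Vega, 9), (Cal, 16, Pat, x2, 19, Lyra, 12), (Cal, 16, Pat, x2, 19, Lyra, 38), (Cal, 16, Pat, x2, 19, Lyra, 9), (Cal, 16, Pat, x2, 19, Vega, 12), (Cal, 16, Pat, x2, 19, Vega, 38), (Cal, 16, Pat, x2, 19, Vega, 9), (Cal, 16, Vic, x3, 39, Lyra, 12), (Cal, 16, Vic, x3, 39, Lyra, 38), (Cal, 16, Vic, x3, 39, Lyra, 9), (Cal, 16, Vic, x3, 39, Vega, 12), (Cal, 16, Vic, x3, 39, Vega, 38), (Cal, 16, Vic, x3, 39, Vega, 9), (Kim, 25, Ivy, qa, 28, Argo, 26)}
Selection title != Lyra: {(Cal, 16, Pat, x1, 9, Vega, 12), (Cal, 16, Pat, x1, 9, Vega, 38), (Cal, 16, Pat, x1, 9, Vega, 9), (Cal, 16, Pat, x2, 19, Vega, 12), (Cal, 16, Pat, x2, 19, Vega, 38), (Cal, 16, Pat, x2, 19, Vega, 9), (Cal, 16, Vic, x3, 39, Vega, 12), (Cal, 16, Vic, x3, 39, Vega, 38), (Cal, 16, Vic, x3, 39, Vega, 9), (Kim, 25, Ivy, qa, 28, Argo, 26)}
Projecting to mname, title (8 duplicate(s) eliminated): {(Cal, Vega), (Kim, Argo)}
Taking the intersection: {(Cal, Vega)}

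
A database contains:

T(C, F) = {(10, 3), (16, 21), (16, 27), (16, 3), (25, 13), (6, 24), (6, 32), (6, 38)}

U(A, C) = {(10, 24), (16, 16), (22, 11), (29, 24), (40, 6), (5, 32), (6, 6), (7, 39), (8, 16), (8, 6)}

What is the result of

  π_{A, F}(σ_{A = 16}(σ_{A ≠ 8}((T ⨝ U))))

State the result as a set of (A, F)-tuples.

Natural join on C: {(16, 21, 16), (16, 21, 8), (16, 27, 16), (16, 27, 8), (16, 3, 16), (16, 3, 8), (6, 24, 40), (6, 24, 6), (6, 24, 8), (6, 32, 40), (6, 32, 6), (6, 32, 8), (6, 38, 40), (6, 38, 6), (6, 38, 8)}
Selection A ≠ 8: {(16, 21, 16), (16, 27, 16), (16, 3, 16), (6, 24, 40), (6, 24, 6), (6, 32, 40), (6, 32, 6), (6, 38, 40), (6, 38, 6)}
Selection A = 16: {(16, 21, 16), (16, 27, 16), (16, 3, 16)}
π[A, F]: project onto (A, F) → {(16, 21), (16, 27), (16, 3)}

{(16, 21), (16, 27), (16, 3)}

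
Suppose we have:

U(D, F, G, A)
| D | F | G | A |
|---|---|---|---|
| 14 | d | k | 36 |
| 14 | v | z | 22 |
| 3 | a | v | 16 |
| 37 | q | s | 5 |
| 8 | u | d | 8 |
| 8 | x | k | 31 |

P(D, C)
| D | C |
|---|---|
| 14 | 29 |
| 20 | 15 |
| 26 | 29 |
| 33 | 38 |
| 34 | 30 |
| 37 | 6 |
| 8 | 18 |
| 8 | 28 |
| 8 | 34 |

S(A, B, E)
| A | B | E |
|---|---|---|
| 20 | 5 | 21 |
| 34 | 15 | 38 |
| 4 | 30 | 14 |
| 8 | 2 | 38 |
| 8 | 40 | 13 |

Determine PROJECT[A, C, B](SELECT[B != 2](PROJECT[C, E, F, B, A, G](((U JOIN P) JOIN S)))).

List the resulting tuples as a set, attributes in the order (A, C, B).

U ⋈ P (natural join on D): {(14, d, k, 36, 29), (14, v, z, 22, 29), (37, q, s, 5, 6), (8, u, d, 8, 18), (8, u, d, 8, 28), (8, u, d, 8, 34), (8, x, k, 31, 18), (8, x, k, 31, 28), (8, x, k, 31, 34)}
(U JOIN P) ⋈ S (natural join on A): {(8, u, d, 8, 18, 2, 38), (8, u, d, 8, 18, 40, 13), (8, u, d, 8, 28, 2, 38), (8, u, d, 8, 28, 40, 13), (8, u, d, 8, 34, 2, 38), (8, u, d, 8, 34, 40, 13)}
π[C, E, F, B, A, G]: project onto (C, E, F, B, A, G) → {(18, 13, u, 40, 8, d), (18, 38, u, 2, 8, d), (28, 13, u, 40, 8, d), (28, 38, u, 2, 8, d), (34, 13, u, 40, 8, d), (34, 38, u, 2, 8, d)}
Apply σ_{B != 2}; surviving tuples: {(18, 13, u, 40, 8, d), (28, 13, u, 40, 8, d), (34, 13, u, 40, 8, d)}
π[A, C, B]: project onto (A, C, B) → {(8, 18, 40), (8, 28, 40), (8, 34, 40)}

{(8, 18, 40), (8, 28, 40), (8, 34, 40)}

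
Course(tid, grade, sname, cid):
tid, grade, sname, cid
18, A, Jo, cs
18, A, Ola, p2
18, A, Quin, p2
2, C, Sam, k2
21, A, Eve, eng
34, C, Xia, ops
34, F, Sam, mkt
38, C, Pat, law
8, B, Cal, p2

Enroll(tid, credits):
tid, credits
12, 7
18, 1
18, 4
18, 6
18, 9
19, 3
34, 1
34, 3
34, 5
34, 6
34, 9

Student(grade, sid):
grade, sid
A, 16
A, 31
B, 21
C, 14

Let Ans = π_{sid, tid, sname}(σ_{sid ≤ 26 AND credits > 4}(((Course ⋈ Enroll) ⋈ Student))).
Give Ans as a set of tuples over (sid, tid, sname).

{(14, 34, Xia), (16, 18, Jo), (16, 18, Ola), (16, 18, Quin)}

Natural join on tid: {(18, A, Jo, cs, 1), (18, A, Jo, cs, 4), (18, A, Jo, cs, 6), (18, A, Jo, cs, 9), (18, A, Ola, p2, 1), (18, A, Ola, p2, 4), (18, A, Ola, p2, 6), (18, A, Ola, p2, 9), (18, A, Quin, p2, 1), (18, A, Quin, p2, 4), (18, A, Quin, p2, 6), (18, A, Quin, p2, 9), (34, C, Xia, ops, 1), (34, C, Xia, ops, 3), (34, C, Xia, ops, 5), (34, C, Xia, ops, 6), (34, C, Xia, ops, 9), (34, F, Sam, mkt, 1), (34, F, Sam, mkt, 3), (34, F, Sam, mkt, 5), (34, F, Sam, mkt, 6), (34, F, Sam, mkt, 9)}
Natural join on grade: {(18, A, Jo, cs, 1, 16), (18, A, Jo, cs, 1, 31), (18, A, Jo, cs, 4, 16), (18, A, Jo, cs, 4, 31), (18, A, Jo, cs, 6, 16), (18, A, Jo, cs, 6, 31), (18, A, Jo, cs, 9, 16), (18, A, Jo, cs, 9, 31), (18, A, Ola, p2, 1, 16), (18, A, Ola, p2, 1, 31), (18, A, Ola, p2, 4, 16), (18, A, Ola, p2, 4, 31), (18, A, Ola, p2, 6, 16), (18, A, Ola, p2, 6, 31), (18, A, Ola, p2, 9, 16), (18, A, Ola, p2, 9, 31), (18, A, Quin, p2, 1, 16), (18, A, Quin, p2, 1, 31), (18, A, Quin, p2, 4, 16), (18, A, Quin, p2, 4, 31), (18, A, Quin, p2, 6, 16), (18, A, Quin, p2, 6, 31), (18, A, Quin, p2, 9, 16), (18, A, Quin, p2, 9, 31), (34, C, Xia, ops, 1, 14), (34, C, Xia, ops, 3, 14), (34, C, Xia, ops, 5, 14), (34, C, Xia, ops, 6, 14), (34, C, Xia, ops, 9, 14)}
σ[sid ≤ 26 AND credits > 4]: keep tuples satisfying sid ≤ 26 AND credits > 4 → {(18, A, Jo, cs, 6, 16), (18, A, Jo, cs, 9, 16), (18, A, Ola, p2, 6, 16), (18, A, Ola, p2, 9, 16), (18, A, Quin, p2, 6, 16), (18, A, Quin, p2, 9, 16), (34, C, Xia, ops, 5, 14), (34, C, Xia, ops, 6, 14), (34, C, Xia, ops, 9, 14)}
Projecting to sid, tid, sname (5 duplicate(s) eliminated): {(14, 34, Xia), (16, 18, Jo), (16, 18, Ola), (16, 18, Quin)}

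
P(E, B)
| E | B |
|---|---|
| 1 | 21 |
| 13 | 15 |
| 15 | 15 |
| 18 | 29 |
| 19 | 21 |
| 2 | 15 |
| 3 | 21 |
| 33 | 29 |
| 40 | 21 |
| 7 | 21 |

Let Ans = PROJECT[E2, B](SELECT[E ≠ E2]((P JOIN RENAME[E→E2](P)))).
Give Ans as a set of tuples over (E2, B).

ρ[E→E2]: schema becomes (E2, B); tuples unchanged.
P ⋈ RENAME[E→E2](P) (natural join on B): {(1, 21, 1), (1, 21, 19), (1, 21, 3), (1, 21, 40), (1, 21, 7), (13, 15, 13), (13, 15, 15), (13, 15, 2), (15, 15, 13), (15, 15, 15), (15, 15, 2), (18, 29, 18), (18, 29, 33), (19, 21, 1), (19, 21, 19), (19, 21, 3), (19, 21, 40), (19, 21, 7), (2, 15, 13), (2, 15, 15), (2, 15, 2), (3, 21, 1), (3, 21, 19), (3, 21, 3), (3, 21, 40), (3, 21, 7), (33, 29, 18), (33, 29, 33), (40, 21, 1), (40, 21, 19), (40, 21, 3), (40, 21, 40), (40, 21, 7), (7, 21, 1), (7, 21, 19), (7, 21, 3), (7, 21, 40), (7, 21, 7)}
Selection E ≠ E2: {(1, 21, 19), (1, 21, 3), (1, 21, 40), (1, 21, 7), (13, 15, 15), (13, 15, 2), (15, 15, 13), (15, 15, 2), (18, 29, 33), (19, 21, 1), (19, 21, 3), (19, 21, 40), (19, 21, 7), (2, 15, 13), (2, 15, 15), (3, 21, 1), (3, 21, 19), (3, 21, 40), (3, 21, 7), (33, 29, 18), (40, 21, 1), (40, 21, 19), (40, 21, 3), (40, 21, 7), (7, 21, 1), (7, 21, 19), (7, 21, 3), (7, 21, 40)}
Projecting to E2, B (18 duplicate(s) eliminated): {(1, 21), (13, 15), (15, 15), (18, 29), (19, 21), (2, 15), (3, 21), (33, 29), (40, 21), (7, 21)}

{(1, 21), (13, 15), (15, 15), (18, 29), (19, 21), (2, 15), (3, 21), (33, 29), (40, 21), (7, 21)}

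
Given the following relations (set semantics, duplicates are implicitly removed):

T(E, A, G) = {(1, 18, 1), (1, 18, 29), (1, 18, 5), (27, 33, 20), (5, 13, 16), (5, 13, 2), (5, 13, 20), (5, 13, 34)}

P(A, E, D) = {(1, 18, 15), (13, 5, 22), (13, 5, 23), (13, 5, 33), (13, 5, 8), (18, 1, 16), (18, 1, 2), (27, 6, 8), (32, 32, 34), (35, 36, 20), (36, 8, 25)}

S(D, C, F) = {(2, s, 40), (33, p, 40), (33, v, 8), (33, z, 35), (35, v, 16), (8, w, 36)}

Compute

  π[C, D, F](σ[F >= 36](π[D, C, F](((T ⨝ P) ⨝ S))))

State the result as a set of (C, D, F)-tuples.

Joining T and P on E, A yields {(1, 18, 1, 16), (1, 18, 1, 2), (1, 18, 29, 16), (1, 18, 29, 2), (1, 18, 5, 16), (1, 18, 5, 2), (5, 13, 16, 22), (5, 13, 16, 23), (5, 13, 16, 33), (5, 13, 16, 8), (5, 13, 2, 22), (5, 13, 2, 23), (5, 13, 2, 33), (5, 13, 2, 8), (5, 13, 20, 22), (5, 13, 20, 23), (5, 13, 20, 33), (5, 13, 20, 8), (5, 13, 34, 22), (5, 13, 34, 23), (5, 13, 34, 33), (5, 13, 34, 8)}.
Joining (T ⨝ P) and S on D yields {(1, 18, 1, 2, s, 40), (1, 18, 29, 2, s, 40), (1, 18, 5, 2, s, 40), (5, 13, 16, 33, p, 40), (5, 13, 16, 33, v, 8), (5, 13, 16, 33, z, 35), (5, 13, 16, 8, w, 36), (5, 13, 2, 33, p, 40), (5, 13, 2, 33, v, 8), (5, 13, 2, 33, z, 35), (5, 13, 2, 8, w, 36), (5, 13, 20, 33, p, 40), (5, 13, 20, 33, v, 8), (5, 13, 20, 33, z, 35), (5, 13, 20, 8, w, 36), (5, 13, 34, 33, p, 40), (5, 13, 34, 33, v, 8), (5, 13, 34, 33, z, 35), (5, 13, 34, 8, w, 36)}.
Projecting to D, C, F (14 duplicate(s) eliminated): {(2, s, 40), (33, p, 40), (33, v, 8), (33, z, 35), (8, w, 36)}
Filtering on F >= 36 leaves {(2, s, 40), (33, p, 40), (8, w, 36)}.
Projecting to C, D, F: {(p, 33, 40), (s, 2, 40), (w, 8, 36)}

{(p, 33, 40), (s, 2, 40), (w, 8, 36)}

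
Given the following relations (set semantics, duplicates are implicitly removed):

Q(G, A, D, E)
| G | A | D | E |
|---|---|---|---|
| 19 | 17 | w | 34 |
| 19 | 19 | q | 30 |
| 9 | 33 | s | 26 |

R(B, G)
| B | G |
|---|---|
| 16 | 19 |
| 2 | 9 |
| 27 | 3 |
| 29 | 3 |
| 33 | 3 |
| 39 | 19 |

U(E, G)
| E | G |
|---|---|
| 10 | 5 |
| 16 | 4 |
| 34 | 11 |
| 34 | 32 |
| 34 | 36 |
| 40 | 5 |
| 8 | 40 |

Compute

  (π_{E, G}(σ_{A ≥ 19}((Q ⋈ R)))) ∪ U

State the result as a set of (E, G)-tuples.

{(10, 5), (16, 4), (26, 9), (30, 19), (34, 11), (34, 32), (34, 36), (40, 5), (8, 40)}

Natural join on G: {(19, 17, w, 34, 16), (19, 17, w, 34, 39), (19, 19, q, 30, 16), (19, 19, q, 30, 39), (9, 33, s, 26, 2)}
Selection A ≥ 19: {(19, 19, q, 30, 16), (19, 19, q, 30, 39), (9, 33, s, 26, 2)}
Keep only column(s) E, G (1 duplicate(s) eliminated): {(26, 9), (30, 19)}
Union: {(26, 9), (30, 19)} with {(10, 5), (16, 4), (34, 11), (34, 32), (34, 36), (40, 5), (8, 40)} → {(10, 5), (16, 4), (26, 9), (30, 19), (34, 11), (34, 32), (34, 36), (40, 5), (8, 40)}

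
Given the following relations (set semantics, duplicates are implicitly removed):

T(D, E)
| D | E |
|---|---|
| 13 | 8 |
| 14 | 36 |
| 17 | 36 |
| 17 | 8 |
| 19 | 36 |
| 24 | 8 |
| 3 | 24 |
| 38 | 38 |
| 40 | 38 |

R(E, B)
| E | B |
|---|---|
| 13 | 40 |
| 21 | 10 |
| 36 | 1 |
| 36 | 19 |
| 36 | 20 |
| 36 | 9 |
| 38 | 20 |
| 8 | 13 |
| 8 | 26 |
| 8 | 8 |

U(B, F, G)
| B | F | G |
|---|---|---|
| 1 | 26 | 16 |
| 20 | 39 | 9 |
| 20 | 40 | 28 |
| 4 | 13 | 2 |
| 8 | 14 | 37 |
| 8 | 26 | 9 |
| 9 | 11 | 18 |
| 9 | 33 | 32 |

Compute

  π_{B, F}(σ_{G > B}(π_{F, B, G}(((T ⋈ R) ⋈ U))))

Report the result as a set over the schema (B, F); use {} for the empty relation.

{(1, 26), (20, 40), (8, 14), (8, 26), (9, 11), (9, 33)}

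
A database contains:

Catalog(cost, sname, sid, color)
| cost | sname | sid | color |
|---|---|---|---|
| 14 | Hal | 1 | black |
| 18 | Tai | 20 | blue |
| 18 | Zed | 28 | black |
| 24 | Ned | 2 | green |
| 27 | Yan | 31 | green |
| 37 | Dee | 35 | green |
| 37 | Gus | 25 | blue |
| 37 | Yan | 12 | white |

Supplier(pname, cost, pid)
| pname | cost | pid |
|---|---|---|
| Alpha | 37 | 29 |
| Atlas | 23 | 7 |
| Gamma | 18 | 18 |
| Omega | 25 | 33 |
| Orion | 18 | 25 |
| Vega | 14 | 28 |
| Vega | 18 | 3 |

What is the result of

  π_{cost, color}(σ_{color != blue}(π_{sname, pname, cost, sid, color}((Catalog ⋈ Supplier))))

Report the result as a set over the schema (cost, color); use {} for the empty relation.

{(14, black), (18, black), (37, green), (37, white)}

Catalog ⋈ Supplier (natural join on cost): {(14, Hal, 1, black, Vega, 28), (18, Tai, 20, blue, Gamma, 18), (18, Tai, 20, blue, Orion, 25), (18, Tai, 20, blue, Vega, 3), (18, Zed, 28, black, Gamma, 18), (18, Zed, 28, black, Orion, 25), (18, Zed, 28, black, Vega, 3), (37, Dee, 35, green, Alpha, 29), (37, Gus, 25, blue, Alpha, 29), (37, Yan, 12, white, Alpha, 29)}
π[sname, pname, cost, sid, color]: project onto (sname, pname, cost, sid, color) → {(Dee, Alpha, 37, 35, green), (Gus, Alpha, 37, 25, blue), (Hal, Vega, 14, 1, black), (Tai, Gamma, 18, 20, blue), (Tai, Orion, 18, 20, blue), (Tai, Vega, 18, 20, blue), (Yan, Alpha, 37, 12, white), (Zed, Gamma, 18, 28, black), (Zed, Orion, 18, 28, black), (Zed, Vega, 18, 28, black)}
Filtering on color != blue leaves {(Dee, Alpha, 37, 35, green), (Hal, Vega, 14, 1, black), (Yan, Alpha, 37, 12, white), (Zed, Gamma, 18, 28, black), (Zed, Orion, 18, 28, black), (Zed, Vega, 18, 28, black)}.
π[cost, color]: project onto (cost, color) (2 duplicate(s) eliminated) → {(14, black), (18, black), (37, green), (37, white)}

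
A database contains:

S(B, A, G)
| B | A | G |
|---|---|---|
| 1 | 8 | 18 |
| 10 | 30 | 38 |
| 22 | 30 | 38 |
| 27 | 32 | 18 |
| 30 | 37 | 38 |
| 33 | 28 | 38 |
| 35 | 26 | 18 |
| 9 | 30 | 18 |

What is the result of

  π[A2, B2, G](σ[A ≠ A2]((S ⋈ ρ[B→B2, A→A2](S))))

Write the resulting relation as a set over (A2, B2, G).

ρ[B→B2, A→A2]: schema becomes (B2, A2, G); tuples unchanged.
S ⋈ ρ[B→B2, A→A2](S) (natural join on G): {(1, 8, 18, 1, 8), (1, 8, 18, 27, 32), (1, 8, 18, 35, 26), (1, 8, 18, 9, 30), (10, 30, 38, 10, 30), (10, 30, 38, 22, 30), (10, 30, 38, 30, 37), (10, 30, 38, 33, 28), (22, 30, 38, 10, 30), (22, 30, 38, 22, 30), (22, 30, 38, 30, 37), (22, 30, 38, 33, 28), (27, 32, 18, 1, 8), (27, 32, 18, 27, 32), (27, 32, 18, 35, 26), (27, 32, 18, 9, 30), (30, 37, 38, 10, 30), (30, 37, 38, 22, 30), (30, 37, 38, 30, 37), (30, 37, 38, 33, 28), (33, 28, 38, 10, 30), (33, 28, 38, 22, 30), (33, 28, 38, 30, 37), (33, 28, 38, 33, 28), (35, 26, 18, 1, 8), (35, 26, 18, 27, 32), (35, 26, 18, 35, 26), (35, 26, 18, 9, 30), (9, 30, 18, 1, 8), (9, 30, 18, 27, 32), (9, 30, 18, 35, 26), (9, 30, 18, 9, 30)}
σ[A ≠ A2]: keep tuples satisfying A ≠ A2 → {(1, 8, 18, 27, 32), (1, 8, 18, 35, 26), (1, 8, 18, 9, 30), (10, 30, 38, 30, 37), (10, 30, 38, 33, 28), (22, 30, 38, 30, 37), (22, 30, 38, 33, 28), (27, 32, 18, 1, 8), (27, 32, 18, 35, 26), (27, 32, 18, 9, 30), (30, 37, 38, 10, 30), (30, 37, 38, 22, 30), (30, 37, 38, 33, 28), (33, 28, 38, 10, 30), (33, 28, 38, 22, 30), (33, 28, 38, 30, 37), (35, 26, 18, 1, 8), (35, 26, 18, 27, 32), (35, 26, 18, 9, 30), (9, 30, 18, 1, 8), (9, 30, 18, 27, 32), (9, 30, 18, 35, 26)}
Projecting to A2, B2, G (14 duplicate(s) eliminated): {(26, 35, 18), (28, 33, 38), (30, 10, 38), (30, 22, 38), (30, 9, 18), (32, 27, 18), (37, 30, 38), (8, 1, 18)}

{(26, 35, 18), (28, 33, 38), (30, 10, 38), (30, 22, 38), (30, 9, 18), (32, 27, 18), (37, 30, 38), (8, 1, 18)}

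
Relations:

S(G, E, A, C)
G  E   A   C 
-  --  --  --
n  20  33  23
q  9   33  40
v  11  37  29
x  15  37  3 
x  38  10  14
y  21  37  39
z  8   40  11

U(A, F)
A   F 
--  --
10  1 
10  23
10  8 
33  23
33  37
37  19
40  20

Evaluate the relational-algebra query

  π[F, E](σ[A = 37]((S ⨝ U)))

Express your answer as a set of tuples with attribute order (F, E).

{(19, 11), (19, 15), (19, 21)}

Natural join on A: {(n, 20, 33, 23, 23), (n, 20, 33, 23, 37), (q, 9, 33, 40, 23), (q, 9, 33, 40, 37), (v, 11, 37, 29, 19), (x, 15, 37, 3, 19), (x, 38, 10, 14, 1), (x, 38, 10, 14, 23), (x, 38, 10, 14, 8), (y, 21, 37, 39, 19), (z, 8, 40, 11, 20)}
Filtering on A = 37 leaves {(v, 11, 37, 29, 19), (x, 15, 37, 3, 19), (y, 21, 37, 39, 19)}.
π_{F, E} gives {(19, 11), (19, 15), (19, 21)}.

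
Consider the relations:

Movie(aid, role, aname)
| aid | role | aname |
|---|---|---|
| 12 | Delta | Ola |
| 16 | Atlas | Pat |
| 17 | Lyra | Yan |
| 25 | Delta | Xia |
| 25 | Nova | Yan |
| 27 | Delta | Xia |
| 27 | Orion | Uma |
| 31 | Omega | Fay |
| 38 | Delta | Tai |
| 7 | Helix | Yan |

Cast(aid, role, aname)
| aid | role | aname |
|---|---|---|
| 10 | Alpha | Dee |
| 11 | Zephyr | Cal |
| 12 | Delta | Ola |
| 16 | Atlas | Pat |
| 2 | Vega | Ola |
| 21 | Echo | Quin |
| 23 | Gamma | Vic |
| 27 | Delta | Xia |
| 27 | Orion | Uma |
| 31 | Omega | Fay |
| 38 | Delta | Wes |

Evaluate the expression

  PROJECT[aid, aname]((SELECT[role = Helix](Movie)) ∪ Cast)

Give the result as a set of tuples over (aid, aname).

{(10, Dee), (11, Cal), (12, Ola), (16, Pat), (2, Ola), (21, Quin), (23, Vic), (27, Uma), (27, Xia), (31, Fay), (38, Wes), (7, Yan)}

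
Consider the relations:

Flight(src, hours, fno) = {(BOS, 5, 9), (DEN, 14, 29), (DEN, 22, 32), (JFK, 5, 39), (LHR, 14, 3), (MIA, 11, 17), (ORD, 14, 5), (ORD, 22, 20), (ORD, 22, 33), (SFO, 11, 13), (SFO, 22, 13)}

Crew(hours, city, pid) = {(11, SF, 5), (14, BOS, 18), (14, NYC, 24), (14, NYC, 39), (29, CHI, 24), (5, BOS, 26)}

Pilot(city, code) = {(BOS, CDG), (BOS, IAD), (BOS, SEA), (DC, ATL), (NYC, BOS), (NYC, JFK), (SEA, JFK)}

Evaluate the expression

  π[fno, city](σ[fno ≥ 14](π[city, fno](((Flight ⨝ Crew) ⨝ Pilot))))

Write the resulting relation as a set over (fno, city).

{(29, BOS), (29, NYC), (39, BOS)}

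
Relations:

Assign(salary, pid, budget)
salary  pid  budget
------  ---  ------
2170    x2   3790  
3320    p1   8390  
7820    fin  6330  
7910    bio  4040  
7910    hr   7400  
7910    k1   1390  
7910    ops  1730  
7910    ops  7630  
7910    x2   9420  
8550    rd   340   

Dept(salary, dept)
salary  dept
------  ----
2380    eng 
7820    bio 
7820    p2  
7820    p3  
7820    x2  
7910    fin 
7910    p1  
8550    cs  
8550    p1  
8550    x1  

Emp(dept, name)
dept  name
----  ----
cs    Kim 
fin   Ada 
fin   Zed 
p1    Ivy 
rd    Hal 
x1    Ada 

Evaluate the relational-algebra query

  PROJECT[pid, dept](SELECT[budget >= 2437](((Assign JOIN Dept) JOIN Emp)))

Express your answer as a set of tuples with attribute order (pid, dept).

{(bio, fin), (bio, p1), (hr, fin), (hr, p1), (ops, fin), (ops, p1), (x2, fin), (x2, p1)}

Assign ⋈ Dept (natural join on salary): {(7820, fin, 6330, bio), (7820, fin, 6330, p2), (7820, fin, 6330, p3), (7820, fin, 6330, x2), (7910, bio, 4040, fin), (7910, bio, 4040, p1), (7910, hr, 7400, fin), (7910, hr, 7400, p1), (7910, k1, 1390, fin), (7910, k1, 1390, p1), (7910, ops, 1730, fin), (7910, ops, 1730, p1), (7910, ops, 7630, fin), (7910, ops, 7630, p1), (7910, x2, 9420, fin), (7910, x2, 9420, p1), (8550, rd, 340, cs), (8550, rd, 340, p1), (8550, rd, 340, x1)}
(Assign JOIN Dept) ⋈ Emp (natural join on dept): {(7910, bio, 4040, fin, Ada), (7910, bio, 4040, fin, Zed), (7910, bio, 4040, p1, Ivy), (7910, hr, 7400, fin, Ada), (7910, hr, 7400, fin, Zed), (7910, hr, 7400, p1, Ivy), (7910, k1, 1390, fin, Ada), (7910, k1, 1390, fin, Zed), (7910, k1, 1390, p1, Ivy), (7910, ops, 1730, fin, Ada), (7910, ops, 1730, fin, Zed), (7910, ops, 1730, p1, Ivy), (7910, ops, 7630, fin, Ada), (7910, ops, 7630, fin, Zed), (7910, ops, 7630, p1, Ivy), (7910, x2, 9420, fin, Ada), (7910, x2, 9420, fin, Zed), (7910, x2, 9420, p1, Ivy), (8550, rd, 340, cs, Kim), (8550, rd, 340, p1, Ivy), (8550, rd, 340, x1, Ada)}
Apply σ_{budget >= 2437}; surviving tuples: {(7910, bio, 4040, fin, Ada), (7910, bio, 4040, fin, Zed), (7910, bio, 4040, p1, Ivy), (7910, hr, 7400, fin, Ada), (7910, hr, 7400, fin, Zed), (7910, hr, 7400, p1, Ivy), (7910, ops, 7630, fin, Ada), (7910, ops, 7630, fin, Zed), (7910, ops, 7630, p1, Ivy), (7910, x2, 9420, fin, Ada), (7910, x2, 9420, fin, Zed), (7910, x2, 9420, p1, Ivy)}
Keep only column(s) pid, dept (4 duplicate(s) eliminated): {(bio, fin), (bio, p1), (hr, fin), (hr, p1), (ops, fin), (ops, p1), (x2, fin), (x2, p1)}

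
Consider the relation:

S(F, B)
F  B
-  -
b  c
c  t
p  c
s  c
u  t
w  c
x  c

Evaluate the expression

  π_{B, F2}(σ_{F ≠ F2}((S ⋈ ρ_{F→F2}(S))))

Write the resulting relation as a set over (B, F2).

ρ[F→F2]: schema becomes (F2, B); tuples unchanged.
S ⋈ ρ_{F→F2}(S) (natural join on B): {(b, c, b), (b, c, p), (b, c, s), (b, c, w), (b, c, x), (c, t, c), (c, t, u), (p, c, b), (p, c, p), (p, c, s), (p, c, w), (p, c, x), (s, c, b), (s, c, p), (s, c, s), (s, c, w), (s, c, x), (u, t, c), (u, t, u), (w, c, b), (w, c, p), (w, c, s), (w, c, w), (w, c, x), (x, c, b), (x, c, p), (x, c, s), (x, c, w), (x, c, x)}
Filtering on F ≠ F2 leaves {(b, c, p), (b, c, s), (b, c, w), (b, c, x), (c, t, u), (p, c, b), (p, c, s), (p, c, w), (p, c, x), (s, c, b), (s, c, p), (s, c, w), (s, c, x), (u, t, c), (w, c, b), (w, c, p), (w, c, s), (w, c, x), (x, c, b), (x, c, p), (x, c, s), (x, c, w)}.
π_{B, F2} gives {(c, b), (c, p), (c, s), (c, w), (c, x), (t, c), (t, u)} (15 duplicate(s) eliminated).

{(c, b), (c, p), (c, s), (c, w), (c, x), (t, c), (t, u)}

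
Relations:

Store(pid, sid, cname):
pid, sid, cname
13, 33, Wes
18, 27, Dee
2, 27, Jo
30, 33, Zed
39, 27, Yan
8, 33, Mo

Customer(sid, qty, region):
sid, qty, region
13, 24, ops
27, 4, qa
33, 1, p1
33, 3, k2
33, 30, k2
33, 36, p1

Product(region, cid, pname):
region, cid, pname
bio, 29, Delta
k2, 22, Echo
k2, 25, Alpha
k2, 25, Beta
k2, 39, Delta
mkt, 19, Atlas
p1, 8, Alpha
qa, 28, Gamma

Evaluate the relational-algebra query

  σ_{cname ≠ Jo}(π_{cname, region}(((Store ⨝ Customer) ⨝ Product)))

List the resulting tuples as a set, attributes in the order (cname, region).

{(Dee, qa), (Mo, k2), (Mo, p1), (Wes, k2), (Wes, p1), (Yan, qa), (Zed, k2), (Zed, p1)}

Joining Store and Customer on sid yields {(13, 33, Wes, 1, p1), (13, 33, Wes, 3, k2), (13, 33, Wes, 30, k2), (13, 33, Wes, 36, p1), (18, 27, Dee, 4, qa), (2, 27, Jo, 4, qa), (30, 33, Zed, 1, p1), (30, 33, Zed, 3, k2), (30, 33, Zed, 30, k2), (30, 33, Zed, 36, p1), (39, 27, Yan, 4, qa), (8, 33, Mo, 1, p1), (8, 33, Mo, 3, k2), (8, 33, Mo, 30, k2), (8, 33, Mo, 36, p1)}.
Joining (Store ⨝ Customer) and Product on region yields {(13, 33, Wes, 1, p1, 8, Alpha), (13, 33, Wes, 3, k2, 22, Echo), (13, 33, Wes, 3, k2, 25, Alpha), (13, 33, Wes, 3, k2, 25, Beta), (13, 33, Wes, 3, k2, 39, Delta), (13, 33, Wes, 30, k2, 22, Echo), (13, 33, Wes, 30, k2, 25, Alpha), (13, 33, Wes, 30, k2, 25, Beta), (13, 33, Wes, 30, k2, 39, Delta), (13, 33, Wes, 36, p1, 8, Alpha), (18, 27, Dee, 4, qa, 28, Gamma), (2, 27, Jo, 4, qa, 28, Gamma), (30, 33, Zed, 1, p1, 8, Alpha), (30, 33, Zed, 3, k2, 22, Echo), (30, 33, Zed, 3, k2, 25, Alpha), (30, 33, Zed, 3, k2, 25, Beta), (30, 33, Zed, 3, k2, 39, Delta), (30, 33, Zed, 30, k2, 22, Echo), (30, 33, Zed, 30, k2, 25, Alpha), (30, 33, Zed, 30, k2, 25, Beta), (30, 33, Zed, 30, k2, 39, Delta), (30, 33, Zed, 36, p1, 8, Alpha), (39, 27, Yan, 4, qa, 28, Gamma), (8, 33, Mo, 1, p1, 8, Alpha), (8, 33, Mo, 3, k2, 22, Echo), (8, 33, Mo, 3, k2, 25, Alpha), (8, 33, Mo, 3, k2, 25, Beta), (8, 33, Mo, 3, k2, 39, Delta), (8, 33, Mo, 30, k2, 22, Echo), (8, 33, Mo, 30, k2, 25, Alpha), (8, 33, Mo, 30, k2, 25, Beta), (8, 33, Mo, 30, k2, 39, Delta), (8, 33, Mo, 36, p1, 8, Alpha)}.
Keep only column(s) cname, region (24 duplicate(s) eliminated): {(Dee, qa), (Jo, qa), (Mo, k2), (Mo, p1), (Wes, k2), (Wes, p1), (Yan, qa), (Zed, k2), (Zed, p1)}
Filtering on cname ≠ Jo leaves {(Dee, qa), (Mo, k2), (Mo, p1), (Wes, k2), (Wes, p1), (Yan, qa), (Zed, k2), (Zed, p1)}.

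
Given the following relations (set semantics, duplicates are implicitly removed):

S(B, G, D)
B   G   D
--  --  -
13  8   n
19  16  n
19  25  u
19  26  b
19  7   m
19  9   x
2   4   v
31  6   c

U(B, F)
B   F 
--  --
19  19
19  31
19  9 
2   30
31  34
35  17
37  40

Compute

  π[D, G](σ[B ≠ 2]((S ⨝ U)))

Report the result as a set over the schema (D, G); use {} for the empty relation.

{(b, 26), (c, 6), (m, 7), (n, 16), (u, 25), (x, 9)}

Natural join on B: {(19, 16, n, 19), (19, 16, n, 31), (19, 16, n, 9), (19, 25, u, 19), (19, 25, u, 31), (19, 25, u, 9), (19, 26, b, 19), (19, 26, b, 31), (19, 26, b, 9), (19, 7, m, 19), (19, 7, m, 31), (19, 7, m, 9), (19, 9, x, 19), (19, 9, x, 31), (19, 9, x, 9), (2, 4, v, 30), (31, 6, c, 34)}
Selection B ≠ 2: {(19, 16, n, 19), (19, 16, n, 31), (19, 16, n, 9), (19, 25, u, 19), (19, 25, u, 31), (19, 25, u, 9), (19, 26, b, 19), (19, 26, b, 31), (19, 26, b, 9), (19, 7, m, 19), (19, 7, m, 31), (19, 7, m, 9), (19, 9, x, 19), (19, 9, x, 31), (19, 9, x, 9), (31, 6, c, 34)}
Keep only column(s) D, G (10 duplicate(s) eliminated): {(b, 26), (c, 6), (m, 7), (n, 16), (u, 25), (x, 9)}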